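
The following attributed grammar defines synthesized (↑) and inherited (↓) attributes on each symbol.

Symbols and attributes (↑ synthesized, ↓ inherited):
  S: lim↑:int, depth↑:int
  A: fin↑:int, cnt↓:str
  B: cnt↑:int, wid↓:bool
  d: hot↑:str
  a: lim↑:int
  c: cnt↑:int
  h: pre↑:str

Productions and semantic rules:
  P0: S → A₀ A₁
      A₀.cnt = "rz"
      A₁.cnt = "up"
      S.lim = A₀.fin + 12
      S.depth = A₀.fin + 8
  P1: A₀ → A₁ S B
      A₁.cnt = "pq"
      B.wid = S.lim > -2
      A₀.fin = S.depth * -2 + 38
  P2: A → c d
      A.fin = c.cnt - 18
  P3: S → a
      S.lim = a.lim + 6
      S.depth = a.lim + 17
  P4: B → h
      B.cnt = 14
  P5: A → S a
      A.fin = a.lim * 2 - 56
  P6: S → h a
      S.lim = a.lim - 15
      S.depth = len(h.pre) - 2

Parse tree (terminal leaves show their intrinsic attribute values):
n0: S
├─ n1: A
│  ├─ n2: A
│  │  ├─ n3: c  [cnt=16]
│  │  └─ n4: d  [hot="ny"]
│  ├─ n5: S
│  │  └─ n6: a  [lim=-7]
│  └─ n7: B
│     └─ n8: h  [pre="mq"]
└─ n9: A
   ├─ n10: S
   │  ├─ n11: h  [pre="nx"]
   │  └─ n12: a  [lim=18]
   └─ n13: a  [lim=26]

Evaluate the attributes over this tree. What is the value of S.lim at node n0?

1. n1.cnt = "rz"  ["rz"]
2. n2.cnt = "pq"  ["pq"]
3. n3.cnt = 16  [terminal]
4. n4.hot = "ny"  [terminal]
5. n2.fin = -2  [c.cnt - 18]
6. n6.lim = -7  [terminal]
7. n5.lim = -1  [a.lim + 6]
8. n5.depth = 10  [a.lim + 17]
9. n7.wid = true  [S.lim > -2]
10. n8.pre = "mq"  [terminal]
11. n7.cnt = 14  [14]
12. n1.fin = 18  [S.depth * -2 + 38]
13. n9.cnt = "up"  ["up"]
14. n11.pre = "nx"  [terminal]
15. n12.lim = 18  [terminal]
16. n10.lim = 3  [a.lim - 15]
17. n10.depth = 0  [len(h.pre) - 2]
18. n13.lim = 26  [terminal]
19. n9.fin = -4  [a.lim * 2 - 56]
20. n0.lim = 30  [A₀.fin + 12]
21. n0.depth = 26  [A₀.fin + 8]

30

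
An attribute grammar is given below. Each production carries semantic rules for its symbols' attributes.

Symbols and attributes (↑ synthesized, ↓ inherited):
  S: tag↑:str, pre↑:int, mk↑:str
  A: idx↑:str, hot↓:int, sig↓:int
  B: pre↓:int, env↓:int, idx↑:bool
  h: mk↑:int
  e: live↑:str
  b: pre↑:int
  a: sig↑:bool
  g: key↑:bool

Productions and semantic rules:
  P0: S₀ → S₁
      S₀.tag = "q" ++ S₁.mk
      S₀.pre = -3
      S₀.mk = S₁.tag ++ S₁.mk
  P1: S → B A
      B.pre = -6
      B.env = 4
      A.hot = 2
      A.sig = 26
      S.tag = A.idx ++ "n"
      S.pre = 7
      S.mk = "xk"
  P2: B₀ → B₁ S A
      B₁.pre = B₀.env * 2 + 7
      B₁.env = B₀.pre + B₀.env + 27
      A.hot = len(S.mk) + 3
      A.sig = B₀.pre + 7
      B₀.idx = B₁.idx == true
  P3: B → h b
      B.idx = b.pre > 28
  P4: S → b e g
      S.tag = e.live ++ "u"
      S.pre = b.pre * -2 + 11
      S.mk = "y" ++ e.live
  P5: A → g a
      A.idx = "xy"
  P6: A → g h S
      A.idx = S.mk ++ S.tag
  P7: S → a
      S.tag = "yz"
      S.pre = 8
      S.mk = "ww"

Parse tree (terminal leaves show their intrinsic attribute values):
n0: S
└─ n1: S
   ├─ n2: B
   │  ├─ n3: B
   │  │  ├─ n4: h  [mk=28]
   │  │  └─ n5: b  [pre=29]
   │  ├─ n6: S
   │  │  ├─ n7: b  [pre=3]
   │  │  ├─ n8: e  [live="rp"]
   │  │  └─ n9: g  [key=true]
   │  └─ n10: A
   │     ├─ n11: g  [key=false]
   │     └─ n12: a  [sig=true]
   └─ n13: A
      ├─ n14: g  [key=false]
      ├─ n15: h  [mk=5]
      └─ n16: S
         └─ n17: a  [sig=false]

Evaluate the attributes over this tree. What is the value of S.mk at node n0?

"wwyznxk"

1. n2.pre = -6  [-6]
2. n2.env = 4  [4]
3. n3.pre = 15  [B₀.env * 2 + 7]
4. n3.env = 25  [B₀.pre + B₀.env + 27]
5. n4.mk = 28  [terminal]
6. n5.pre = 29  [terminal]
7. n3.idx = true  [b.pre > 28]
8. n7.pre = 3  [terminal]
9. n8.live = "rp"  [terminal]
10. n9.key = true  [terminal]
11. n6.tag = "rpu"  [e.live ++ "u"]
12. n6.pre = 5  [b.pre * -2 + 11]
13. n6.mk = "yrp"  ["y" ++ e.live]
14. n10.hot = 6  [len(S.mk) + 3]
15. n10.sig = 1  [B₀.pre + 7]
16. n11.key = false  [terminal]
17. n12.sig = true  [terminal]
18. n10.idx = "xy"  ["xy"]
19. n2.idx = true  [B₁.idx == true]
20. n13.hot = 2  [2]
21. n13.sig = 26  [26]
22. n14.key = false  [terminal]
23. n15.mk = 5  [terminal]
24. n17.sig = false  [terminal]
25. n16.tag = "yz"  ["yz"]
26. n16.pre = 8  [8]
27. n16.mk = "ww"  ["ww"]
28. n13.idx = "wwyz"  [S.mk ++ S.tag]
29. n1.tag = "wwyzn"  [A.idx ++ "n"]
30. n1.pre = 7  [7]
31. n1.mk = "xk"  ["xk"]
32. n0.tag = "qxk"  ["q" ++ S₁.mk]
33. n0.pre = -3  [-3]
34. n0.mk = "wwyznxk"  [S₁.tag ++ S₁.mk]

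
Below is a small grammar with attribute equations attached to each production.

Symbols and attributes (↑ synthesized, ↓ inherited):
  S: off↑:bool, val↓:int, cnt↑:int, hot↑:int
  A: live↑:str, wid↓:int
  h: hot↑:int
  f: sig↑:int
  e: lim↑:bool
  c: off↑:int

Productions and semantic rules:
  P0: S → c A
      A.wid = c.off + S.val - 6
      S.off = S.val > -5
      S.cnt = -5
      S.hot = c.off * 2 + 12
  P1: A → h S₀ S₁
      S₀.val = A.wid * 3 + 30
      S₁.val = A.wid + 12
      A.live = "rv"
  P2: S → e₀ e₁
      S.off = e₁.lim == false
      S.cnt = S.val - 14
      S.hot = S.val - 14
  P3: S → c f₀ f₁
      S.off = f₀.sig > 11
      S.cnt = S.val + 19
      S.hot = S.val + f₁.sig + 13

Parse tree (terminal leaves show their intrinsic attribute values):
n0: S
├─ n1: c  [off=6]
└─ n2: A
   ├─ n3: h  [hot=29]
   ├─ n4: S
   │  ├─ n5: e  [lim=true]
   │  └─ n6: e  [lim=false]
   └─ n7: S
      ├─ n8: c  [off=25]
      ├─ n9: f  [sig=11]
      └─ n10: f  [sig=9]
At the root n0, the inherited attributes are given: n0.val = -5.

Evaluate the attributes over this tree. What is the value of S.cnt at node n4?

1. n0.val = -5  [given at root]
2. n1.off = 6  [terminal]
3. n2.wid = -5  [c.off + S.val - 6]
4. n3.hot = 29  [terminal]
5. n4.val = 15  [A.wid * 3 + 30]
6. n5.lim = true  [terminal]
7. n6.lim = false  [terminal]
8. n4.off = true  [e₁.lim == false]
9. n4.cnt = 1  [S.val - 14]
10. n4.hot = 1  [S.val - 14]
11. n7.val = 7  [A.wid + 12]
12. n8.off = 25  [terminal]
13. n9.sig = 11  [terminal]
14. n10.sig = 9  [terminal]
15. n7.off = false  [f₀.sig > 11]
16. n7.cnt = 26  [S.val + 19]
17. n7.hot = 29  [S.val + f₁.sig + 13]
18. n2.live = "rv"  ["rv"]
19. n0.off = false  [S.val > -5]
20. n0.cnt = -5  [-5]
21. n0.hot = 24  [c.off * 2 + 12]

1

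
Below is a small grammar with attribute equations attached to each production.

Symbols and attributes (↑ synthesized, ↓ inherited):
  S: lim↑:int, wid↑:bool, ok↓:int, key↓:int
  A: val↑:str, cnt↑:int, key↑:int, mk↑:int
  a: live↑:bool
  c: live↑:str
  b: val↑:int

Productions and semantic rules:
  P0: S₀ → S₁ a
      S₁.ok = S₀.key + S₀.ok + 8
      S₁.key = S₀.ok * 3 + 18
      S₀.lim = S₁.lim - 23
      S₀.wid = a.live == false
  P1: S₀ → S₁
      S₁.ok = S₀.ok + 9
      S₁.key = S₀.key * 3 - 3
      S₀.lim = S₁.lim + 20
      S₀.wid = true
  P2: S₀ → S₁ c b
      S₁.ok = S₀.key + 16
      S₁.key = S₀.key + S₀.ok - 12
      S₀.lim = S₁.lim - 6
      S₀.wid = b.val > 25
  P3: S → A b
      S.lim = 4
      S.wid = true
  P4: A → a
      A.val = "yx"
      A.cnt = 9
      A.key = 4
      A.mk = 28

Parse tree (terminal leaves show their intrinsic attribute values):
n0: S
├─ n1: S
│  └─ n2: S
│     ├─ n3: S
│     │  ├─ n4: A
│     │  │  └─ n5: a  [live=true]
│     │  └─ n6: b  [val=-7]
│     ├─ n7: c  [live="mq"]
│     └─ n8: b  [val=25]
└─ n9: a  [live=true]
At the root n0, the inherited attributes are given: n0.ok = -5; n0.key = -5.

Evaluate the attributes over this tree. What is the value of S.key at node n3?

1

1. n0.ok = -5  [given at root]
2. n0.key = -5  [given at root]
3. n1.ok = -2  [S₀.key + S₀.ok + 8]
4. n1.key = 3  [S₀.ok * 3 + 18]
5. n2.ok = 7  [S₀.ok + 9]
6. n2.key = 6  [S₀.key * 3 - 3]
7. n3.ok = 22  [S₀.key + 16]
8. n3.key = 1  [S₀.key + S₀.ok - 12]
9. n5.live = true  [terminal]
10. n4.val = "yx"  ["yx"]
11. n4.cnt = 9  [9]
12. n4.key = 4  [4]
13. n4.mk = 28  [28]
14. n6.val = -7  [terminal]
15. n3.lim = 4  [4]
16. n3.wid = true  [true]
17. n7.live = "mq"  [terminal]
18. n8.val = 25  [terminal]
19. n2.lim = -2  [S₁.lim - 6]
20. n2.wid = false  [b.val > 25]
21. n1.lim = 18  [S₁.lim + 20]
22. n1.wid = true  [true]
23. n9.live = true  [terminal]
24. n0.lim = -5  [S₁.lim - 23]
25. n0.wid = false  [a.live == false]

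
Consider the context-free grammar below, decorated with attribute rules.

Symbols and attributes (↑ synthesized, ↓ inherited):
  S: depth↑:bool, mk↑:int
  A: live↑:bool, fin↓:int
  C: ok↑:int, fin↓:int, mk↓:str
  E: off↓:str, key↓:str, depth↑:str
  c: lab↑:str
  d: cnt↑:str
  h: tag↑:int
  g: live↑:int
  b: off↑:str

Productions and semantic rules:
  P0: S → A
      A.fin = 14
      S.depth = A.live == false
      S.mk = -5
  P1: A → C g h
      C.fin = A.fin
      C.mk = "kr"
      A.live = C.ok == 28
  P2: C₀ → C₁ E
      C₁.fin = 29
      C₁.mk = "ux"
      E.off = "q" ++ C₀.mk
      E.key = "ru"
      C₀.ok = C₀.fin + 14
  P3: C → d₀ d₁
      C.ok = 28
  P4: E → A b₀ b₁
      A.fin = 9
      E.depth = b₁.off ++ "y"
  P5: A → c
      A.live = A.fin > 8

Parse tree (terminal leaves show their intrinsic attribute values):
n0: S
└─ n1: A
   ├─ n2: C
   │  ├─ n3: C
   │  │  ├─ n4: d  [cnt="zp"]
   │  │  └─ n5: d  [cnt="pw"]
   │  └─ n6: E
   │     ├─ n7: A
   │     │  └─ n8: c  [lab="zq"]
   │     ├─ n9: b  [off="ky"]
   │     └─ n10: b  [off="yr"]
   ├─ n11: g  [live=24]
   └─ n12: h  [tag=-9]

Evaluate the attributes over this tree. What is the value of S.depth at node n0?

false

1. n1.fin = 14  [14]
2. n2.fin = 14  [A.fin]
3. n2.mk = "kr"  ["kr"]
4. n3.fin = 29  [29]
5. n3.mk = "ux"  ["ux"]
6. n4.cnt = "zp"  [terminal]
7. n5.cnt = "pw"  [terminal]
8. n3.ok = 28  [28]
9. n6.off = "qkr"  ["q" ++ C₀.mk]
10. n6.key = "ru"  ["ru"]
11. n7.fin = 9  [9]
12. n8.lab = "zq"  [terminal]
13. n7.live = true  [A.fin > 8]
14. n9.off = "ky"  [terminal]
15. n10.off = "yr"  [terminal]
16. n6.depth = "yry"  [b₁.off ++ "y"]
17. n2.ok = 28  [C₀.fin + 14]
18. n11.live = 24  [terminal]
19. n12.tag = -9  [terminal]
20. n1.live = true  [C.ok == 28]
21. n0.depth = false  [A.live == false]
22. n0.mk = -5  [-5]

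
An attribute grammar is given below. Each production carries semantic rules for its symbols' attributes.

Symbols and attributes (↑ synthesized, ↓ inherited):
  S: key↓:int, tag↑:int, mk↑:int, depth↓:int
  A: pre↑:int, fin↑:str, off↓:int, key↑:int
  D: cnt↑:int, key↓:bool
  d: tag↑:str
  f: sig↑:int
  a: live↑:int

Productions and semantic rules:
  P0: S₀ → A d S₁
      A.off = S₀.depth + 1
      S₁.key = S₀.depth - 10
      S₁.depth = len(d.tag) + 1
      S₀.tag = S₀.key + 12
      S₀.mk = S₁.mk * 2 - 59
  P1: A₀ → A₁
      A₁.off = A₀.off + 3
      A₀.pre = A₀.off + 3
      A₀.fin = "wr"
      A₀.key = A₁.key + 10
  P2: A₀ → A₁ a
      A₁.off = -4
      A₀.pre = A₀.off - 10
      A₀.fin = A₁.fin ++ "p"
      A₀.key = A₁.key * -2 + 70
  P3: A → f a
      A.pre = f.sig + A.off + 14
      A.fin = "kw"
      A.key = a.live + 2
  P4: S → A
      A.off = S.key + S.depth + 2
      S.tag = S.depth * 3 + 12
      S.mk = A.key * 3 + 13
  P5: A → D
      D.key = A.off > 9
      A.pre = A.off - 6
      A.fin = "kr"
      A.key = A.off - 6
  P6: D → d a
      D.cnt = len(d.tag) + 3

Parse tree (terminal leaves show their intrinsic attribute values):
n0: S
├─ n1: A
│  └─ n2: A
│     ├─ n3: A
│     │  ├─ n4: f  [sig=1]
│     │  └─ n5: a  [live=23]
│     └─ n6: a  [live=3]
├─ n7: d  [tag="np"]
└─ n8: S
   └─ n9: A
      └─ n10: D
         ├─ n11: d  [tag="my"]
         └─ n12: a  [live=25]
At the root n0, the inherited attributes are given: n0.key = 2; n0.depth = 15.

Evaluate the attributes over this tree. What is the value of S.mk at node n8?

25

1. n0.key = 2  [given at root]
2. n0.depth = 15  [given at root]
3. n1.off = 16  [S₀.depth + 1]
4. n2.off = 19  [A₀.off + 3]
5. n3.off = -4  [-4]
6. n4.sig = 1  [terminal]
7. n5.live = 23  [terminal]
8. n3.pre = 11  [f.sig + A.off + 14]
9. n3.fin = "kw"  ["kw"]
10. n3.key = 25  [a.live + 2]
11. n6.live = 3  [terminal]
12. n2.pre = 9  [A₀.off - 10]
13. n2.fin = "kwp"  [A₁.fin ++ "p"]
14. n2.key = 20  [A₁.key * -2 + 70]
15. n1.pre = 19  [A₀.off + 3]
16. n1.fin = "wr"  ["wr"]
17. n1.key = 30  [A₁.key + 10]
18. n7.tag = "np"  [terminal]
19. n8.key = 5  [S₀.depth - 10]
20. n8.depth = 3  [len(d.tag) + 1]
21. n9.off = 10  [S.key + S.depth + 2]
22. n10.key = true  [A.off > 9]
23. n11.tag = "my"  [terminal]
24. n12.live = 25  [terminal]
25. n10.cnt = 5  [len(d.tag) + 3]
26. n9.pre = 4  [A.off - 6]
27. n9.fin = "kr"  ["kr"]
28. n9.key = 4  [A.off - 6]
29. n8.tag = 21  [S.depth * 3 + 12]
30. n8.mk = 25  [A.key * 3 + 13]
31. n0.tag = 14  [S₀.key + 12]
32. n0.mk = -9  [S₁.mk * 2 - 59]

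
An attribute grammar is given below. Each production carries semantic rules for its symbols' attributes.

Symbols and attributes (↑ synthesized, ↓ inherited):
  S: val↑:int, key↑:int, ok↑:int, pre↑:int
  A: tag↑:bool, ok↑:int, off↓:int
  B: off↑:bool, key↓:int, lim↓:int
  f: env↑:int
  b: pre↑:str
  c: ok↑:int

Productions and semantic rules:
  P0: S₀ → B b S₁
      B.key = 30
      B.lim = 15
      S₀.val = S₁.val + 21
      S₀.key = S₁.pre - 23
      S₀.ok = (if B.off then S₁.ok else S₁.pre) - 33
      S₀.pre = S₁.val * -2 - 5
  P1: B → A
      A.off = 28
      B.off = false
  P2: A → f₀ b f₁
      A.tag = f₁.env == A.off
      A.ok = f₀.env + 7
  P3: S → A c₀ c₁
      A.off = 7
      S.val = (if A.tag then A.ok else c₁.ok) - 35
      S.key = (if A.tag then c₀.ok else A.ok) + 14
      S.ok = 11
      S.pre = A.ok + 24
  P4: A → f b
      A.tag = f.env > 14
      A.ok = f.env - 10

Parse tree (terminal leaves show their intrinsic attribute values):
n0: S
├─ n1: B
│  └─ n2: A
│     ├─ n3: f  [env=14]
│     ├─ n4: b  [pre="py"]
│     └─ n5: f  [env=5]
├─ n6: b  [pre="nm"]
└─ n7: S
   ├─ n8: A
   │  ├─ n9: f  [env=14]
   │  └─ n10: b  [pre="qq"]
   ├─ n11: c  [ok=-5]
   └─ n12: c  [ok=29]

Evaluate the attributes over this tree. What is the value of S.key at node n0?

1. n1.key = 30  [30]
2. n1.lim = 15  [15]
3. n2.off = 28  [28]
4. n3.env = 14  [terminal]
5. n4.pre = "py"  [terminal]
6. n5.env = 5  [terminal]
7. n2.tag = false  [f₁.env == A.off]
8. n2.ok = 21  [f₀.env + 7]
9. n1.off = false  [false]
10. n6.pre = "nm"  [terminal]
11. n8.off = 7  [7]
12. n9.env = 14  [terminal]
13. n10.pre = "qq"  [terminal]
14. n8.tag = false  [f.env > 14]
15. n8.ok = 4  [f.env - 10]
16. n11.ok = -5  [terminal]
17. n12.ok = 29  [terminal]
18. n7.val = -6  [(if A.tag then A.ok else c₁.ok) - 35]
19. n7.key = 18  [(if A.tag then c₀.ok else A.ok) + 14]
20. n7.ok = 11  [11]
21. n7.pre = 28  [A.ok + 24]
22. n0.val = 15  [S₁.val + 21]
23. n0.key = 5  [S₁.pre - 23]
24. n0.ok = -5  [(if B.off then S₁.ok else S₁.pre) - 33]
25. n0.pre = 7  [S₁.val * -2 - 5]

5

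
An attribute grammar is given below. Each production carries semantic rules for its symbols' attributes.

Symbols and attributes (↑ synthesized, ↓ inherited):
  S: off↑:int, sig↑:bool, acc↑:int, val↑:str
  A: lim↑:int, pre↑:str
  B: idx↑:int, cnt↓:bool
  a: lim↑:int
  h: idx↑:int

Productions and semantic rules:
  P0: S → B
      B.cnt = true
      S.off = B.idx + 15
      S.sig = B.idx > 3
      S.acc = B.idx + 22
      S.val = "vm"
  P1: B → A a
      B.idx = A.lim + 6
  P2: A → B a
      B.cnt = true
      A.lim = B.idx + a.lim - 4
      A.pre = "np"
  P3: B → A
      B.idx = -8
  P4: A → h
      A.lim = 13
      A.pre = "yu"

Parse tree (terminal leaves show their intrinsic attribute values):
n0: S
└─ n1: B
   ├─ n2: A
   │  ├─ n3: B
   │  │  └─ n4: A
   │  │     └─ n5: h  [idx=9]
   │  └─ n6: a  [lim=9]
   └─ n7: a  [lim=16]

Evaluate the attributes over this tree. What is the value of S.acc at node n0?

1. n1.cnt = true  [true]
2. n3.cnt = true  [true]
3. n5.idx = 9  [terminal]
4. n4.lim = 13  [13]
5. n4.pre = "yu"  ["yu"]
6. n3.idx = -8  [-8]
7. n6.lim = 9  [terminal]
8. n2.lim = -3  [B.idx + a.lim - 4]
9. n2.pre = "np"  ["np"]
10. n7.lim = 16  [terminal]
11. n1.idx = 3  [A.lim + 6]
12. n0.off = 18  [B.idx + 15]
13. n0.sig = false  [B.idx > 3]
14. n0.acc = 25  [B.idx + 22]
15. n0.val = "vm"  ["vm"]

25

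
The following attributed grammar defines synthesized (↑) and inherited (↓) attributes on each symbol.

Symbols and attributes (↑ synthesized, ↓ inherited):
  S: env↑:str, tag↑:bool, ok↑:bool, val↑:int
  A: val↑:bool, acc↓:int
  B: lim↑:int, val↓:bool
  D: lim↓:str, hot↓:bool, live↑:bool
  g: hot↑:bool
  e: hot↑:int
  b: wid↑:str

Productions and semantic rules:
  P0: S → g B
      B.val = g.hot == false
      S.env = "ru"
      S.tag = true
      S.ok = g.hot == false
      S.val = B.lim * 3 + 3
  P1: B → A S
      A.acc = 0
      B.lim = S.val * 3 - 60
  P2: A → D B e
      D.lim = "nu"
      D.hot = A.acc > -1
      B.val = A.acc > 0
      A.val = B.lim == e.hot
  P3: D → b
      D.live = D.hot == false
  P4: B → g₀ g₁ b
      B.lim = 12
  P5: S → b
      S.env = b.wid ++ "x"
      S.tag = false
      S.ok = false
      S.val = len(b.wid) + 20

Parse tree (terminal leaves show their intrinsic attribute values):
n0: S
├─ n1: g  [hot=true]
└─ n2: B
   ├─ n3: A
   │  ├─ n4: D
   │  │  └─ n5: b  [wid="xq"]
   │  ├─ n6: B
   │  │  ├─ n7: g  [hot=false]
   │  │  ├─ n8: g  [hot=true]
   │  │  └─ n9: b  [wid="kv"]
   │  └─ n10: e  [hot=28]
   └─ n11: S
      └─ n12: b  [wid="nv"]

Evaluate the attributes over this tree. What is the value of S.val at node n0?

21

1. n1.hot = true  [terminal]
2. n2.val = false  [g.hot == false]
3. n3.acc = 0  [0]
4. n4.lim = "nu"  ["nu"]
5. n4.hot = true  [A.acc > -1]
6. n5.wid = "xq"  [terminal]
7. n4.live = false  [D.hot == false]
8. n6.val = false  [A.acc > 0]
9. n7.hot = false  [terminal]
10. n8.hot = true  [terminal]
11. n9.wid = "kv"  [terminal]
12. n6.lim = 12  [12]
13. n10.hot = 28  [terminal]
14. n3.val = false  [B.lim == e.hot]
15. n12.wid = "nv"  [terminal]
16. n11.env = "nvx"  [b.wid ++ "x"]
17. n11.tag = false  [false]
18. n11.ok = false  [false]
19. n11.val = 22  [len(b.wid) + 20]
20. n2.lim = 6  [S.val * 3 - 60]
21. n0.env = "ru"  ["ru"]
22. n0.tag = true  [true]
23. n0.ok = false  [g.hot == false]
24. n0.val = 21  [B.lim * 3 + 3]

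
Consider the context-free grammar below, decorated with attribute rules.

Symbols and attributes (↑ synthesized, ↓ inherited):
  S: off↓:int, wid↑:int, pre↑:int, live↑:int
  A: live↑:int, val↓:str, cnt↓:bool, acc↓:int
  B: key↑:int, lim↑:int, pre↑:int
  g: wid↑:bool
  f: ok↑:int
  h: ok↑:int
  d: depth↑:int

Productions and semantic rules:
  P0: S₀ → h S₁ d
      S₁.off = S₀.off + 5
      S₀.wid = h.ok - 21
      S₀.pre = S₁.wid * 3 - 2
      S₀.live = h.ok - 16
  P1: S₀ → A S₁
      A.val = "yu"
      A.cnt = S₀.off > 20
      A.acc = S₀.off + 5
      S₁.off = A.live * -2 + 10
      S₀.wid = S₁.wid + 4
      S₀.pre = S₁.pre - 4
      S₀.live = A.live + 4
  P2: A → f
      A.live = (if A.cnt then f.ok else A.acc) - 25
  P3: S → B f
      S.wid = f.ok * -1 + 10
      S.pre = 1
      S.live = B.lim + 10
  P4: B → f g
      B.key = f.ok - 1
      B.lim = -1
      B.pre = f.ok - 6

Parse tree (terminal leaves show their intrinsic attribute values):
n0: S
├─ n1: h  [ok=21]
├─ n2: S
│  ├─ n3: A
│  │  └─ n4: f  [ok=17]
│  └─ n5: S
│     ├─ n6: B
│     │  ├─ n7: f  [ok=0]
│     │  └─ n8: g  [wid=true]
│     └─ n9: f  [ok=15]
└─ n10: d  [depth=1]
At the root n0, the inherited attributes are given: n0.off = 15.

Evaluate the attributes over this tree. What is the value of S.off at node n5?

1. n0.off = 15  [given at root]
2. n1.ok = 21  [terminal]
3. n2.off = 20  [S₀.off + 5]
4. n3.val = "yu"  ["yu"]
5. n3.cnt = false  [S₀.off > 20]
6. n3.acc = 25  [S₀.off + 5]
7. n4.ok = 17  [terminal]
8. n3.live = 0  [(if A.cnt then f.ok else A.acc) - 25]
9. n5.off = 10  [A.live * -2 + 10]
10. n7.ok = 0  [terminal]
11. n8.wid = true  [terminal]
12. n6.key = -1  [f.ok - 1]
13. n6.lim = -1  [-1]
14. n6.pre = -6  [f.ok - 6]
15. n9.ok = 15  [terminal]
16. n5.wid = -5  [f.ok * -1 + 10]
17. n5.pre = 1  [1]
18. n5.live = 9  [B.lim + 10]
19. n2.wid = -1  [S₁.wid + 4]
20. n2.pre = -3  [S₁.pre - 4]
21. n2.live = 4  [A.live + 4]
22. n10.depth = 1  [terminal]
23. n0.wid = 0  [h.ok - 21]
24. n0.pre = -5  [S₁.wid * 3 - 2]
25. n0.live = 5  [h.ok - 16]

10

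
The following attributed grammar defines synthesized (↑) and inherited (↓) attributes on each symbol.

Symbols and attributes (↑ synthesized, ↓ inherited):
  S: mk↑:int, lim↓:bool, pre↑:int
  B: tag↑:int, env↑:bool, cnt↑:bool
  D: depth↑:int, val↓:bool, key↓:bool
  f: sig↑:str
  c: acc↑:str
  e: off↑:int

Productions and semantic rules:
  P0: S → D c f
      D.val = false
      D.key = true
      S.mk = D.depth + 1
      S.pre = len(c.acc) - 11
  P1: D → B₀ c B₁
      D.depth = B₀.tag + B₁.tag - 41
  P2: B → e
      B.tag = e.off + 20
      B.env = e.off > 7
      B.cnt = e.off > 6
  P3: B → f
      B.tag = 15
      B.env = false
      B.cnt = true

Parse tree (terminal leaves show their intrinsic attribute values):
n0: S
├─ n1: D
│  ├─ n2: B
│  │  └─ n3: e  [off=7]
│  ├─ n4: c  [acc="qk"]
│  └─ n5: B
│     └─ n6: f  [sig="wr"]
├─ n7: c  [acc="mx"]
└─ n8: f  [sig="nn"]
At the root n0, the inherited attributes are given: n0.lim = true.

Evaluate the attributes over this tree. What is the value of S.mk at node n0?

2

1. n0.lim = true  [given at root]
2. n1.val = false  [false]
3. n1.key = true  [true]
4. n3.off = 7  [terminal]
5. n2.tag = 27  [e.off + 20]
6. n2.env = false  [e.off > 7]
7. n2.cnt = true  [e.off > 6]
8. n4.acc = "qk"  [terminal]
9. n6.sig = "wr"  [terminal]
10. n5.tag = 15  [15]
11. n5.env = false  [false]
12. n5.cnt = true  [true]
13. n1.depth = 1  [B₀.tag + B₁.tag - 41]
14. n7.acc = "mx"  [terminal]
15. n8.sig = "nn"  [terminal]
16. n0.mk = 2  [D.depth + 1]
17. n0.pre = -9  [len(c.acc) - 11]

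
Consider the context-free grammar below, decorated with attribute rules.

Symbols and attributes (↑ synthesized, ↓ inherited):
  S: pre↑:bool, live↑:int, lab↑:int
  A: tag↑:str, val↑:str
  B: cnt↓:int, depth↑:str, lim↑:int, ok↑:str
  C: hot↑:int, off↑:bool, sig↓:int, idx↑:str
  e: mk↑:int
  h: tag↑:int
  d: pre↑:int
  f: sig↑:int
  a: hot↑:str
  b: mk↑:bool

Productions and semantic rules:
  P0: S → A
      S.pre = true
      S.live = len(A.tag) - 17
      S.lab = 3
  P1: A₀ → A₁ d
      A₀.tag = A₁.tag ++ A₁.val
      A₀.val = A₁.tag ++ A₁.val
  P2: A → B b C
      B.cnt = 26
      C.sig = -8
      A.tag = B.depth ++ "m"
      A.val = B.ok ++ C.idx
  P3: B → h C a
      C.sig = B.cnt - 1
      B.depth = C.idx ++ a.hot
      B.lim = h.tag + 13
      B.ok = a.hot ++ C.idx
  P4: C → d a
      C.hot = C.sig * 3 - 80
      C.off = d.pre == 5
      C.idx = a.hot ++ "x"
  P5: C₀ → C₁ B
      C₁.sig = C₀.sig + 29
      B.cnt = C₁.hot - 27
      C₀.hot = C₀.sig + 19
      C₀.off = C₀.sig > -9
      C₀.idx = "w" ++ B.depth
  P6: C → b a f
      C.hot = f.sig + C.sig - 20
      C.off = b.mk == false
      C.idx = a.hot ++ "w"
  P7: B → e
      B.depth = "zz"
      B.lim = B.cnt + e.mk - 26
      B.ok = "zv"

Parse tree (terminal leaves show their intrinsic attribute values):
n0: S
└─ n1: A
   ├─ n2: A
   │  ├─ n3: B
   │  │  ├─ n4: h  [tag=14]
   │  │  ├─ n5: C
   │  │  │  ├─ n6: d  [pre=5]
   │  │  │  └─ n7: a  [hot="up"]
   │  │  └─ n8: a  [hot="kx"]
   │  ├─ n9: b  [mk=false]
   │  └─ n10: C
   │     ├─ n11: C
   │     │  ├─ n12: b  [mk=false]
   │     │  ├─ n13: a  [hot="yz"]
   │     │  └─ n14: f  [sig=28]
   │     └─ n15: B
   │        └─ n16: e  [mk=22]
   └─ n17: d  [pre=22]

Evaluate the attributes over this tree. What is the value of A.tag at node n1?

1. n3.cnt = 26  [26]
2. n4.tag = 14  [terminal]
3. n5.sig = 25  [B.cnt - 1]
4. n6.pre = 5  [terminal]
5. n7.hot = "up"  [terminal]
6. n5.hot = -5  [C.sig * 3 - 80]
7. n5.off = true  [d.pre == 5]
8. n5.idx = "upx"  [a.hot ++ "x"]
9. n8.hot = "kx"  [terminal]
10. n3.depth = "upxkx"  [C.idx ++ a.hot]
11. n3.lim = 27  [h.tag + 13]
12. n3.ok = "kxupx"  [a.hot ++ C.idx]
13. n9.mk = false  [terminal]
14. n10.sig = -8  [-8]
15. n11.sig = 21  [C₀.sig + 29]
16. n12.mk = false  [terminal]
17. n13.hot = "yz"  [terminal]
18. n14.sig = 28  [terminal]
19. n11.hot = 29  [f.sig + C.sig - 20]
20. n11.off = true  [b.mk == false]
21. n11.idx = "yzw"  [a.hot ++ "w"]
22. n15.cnt = 2  [C₁.hot - 27]
23. n16.mk = 22  [terminal]
24. n15.depth = "zz"  ["zz"]
25. n15.lim = -2  [B.cnt + e.mk - 26]
26. n15.ok = "zv"  ["zv"]
27. n10.hot = 11  [C₀.sig + 19]
28. n10.off = true  [C₀.sig > -9]
29. n10.idx = "wzz"  ["w" ++ B.depth]
30. n2.tag = "upxkxm"  [B.depth ++ "m"]
31. n2.val = "kxupxwzz"  [B.ok ++ C.idx]
32. n17.pre = 22  [terminal]
33. n1.tag = "upxkxmkxupxwzz"  [A₁.tag ++ A₁.val]
34. n1.val = "upxkxmkxupxwzz"  [A₁.tag ++ A₁.val]
35. n0.pre = true  [true]
36. n0.live = -3  [len(A.tag) - 17]
37. n0.lab = 3  [3]

"upxkxmkxupxwzz"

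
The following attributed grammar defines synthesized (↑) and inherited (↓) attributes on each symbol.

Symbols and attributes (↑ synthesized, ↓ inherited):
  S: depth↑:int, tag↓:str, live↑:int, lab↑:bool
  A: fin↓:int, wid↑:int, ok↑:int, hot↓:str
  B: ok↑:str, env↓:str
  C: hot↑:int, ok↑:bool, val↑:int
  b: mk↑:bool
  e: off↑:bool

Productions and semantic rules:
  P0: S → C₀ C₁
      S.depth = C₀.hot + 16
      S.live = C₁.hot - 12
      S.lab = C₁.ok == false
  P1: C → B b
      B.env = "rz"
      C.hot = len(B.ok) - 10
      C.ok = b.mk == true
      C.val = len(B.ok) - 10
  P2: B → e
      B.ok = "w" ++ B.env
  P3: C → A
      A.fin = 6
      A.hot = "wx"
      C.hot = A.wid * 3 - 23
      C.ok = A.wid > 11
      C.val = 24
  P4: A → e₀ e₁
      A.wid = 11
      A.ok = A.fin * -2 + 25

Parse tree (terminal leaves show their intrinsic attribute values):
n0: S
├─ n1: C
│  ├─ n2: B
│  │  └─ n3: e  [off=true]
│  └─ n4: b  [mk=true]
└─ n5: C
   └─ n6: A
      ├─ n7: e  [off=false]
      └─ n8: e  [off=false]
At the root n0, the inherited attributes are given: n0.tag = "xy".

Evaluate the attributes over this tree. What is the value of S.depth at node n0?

1. n0.tag = "xy"  [given at root]
2. n2.env = "rz"  ["rz"]
3. n3.off = true  [terminal]
4. n2.ok = "wrz"  ["w" ++ B.env]
5. n4.mk = true  [terminal]
6. n1.hot = -7  [len(B.ok) - 10]
7. n1.ok = true  [b.mk == true]
8. n1.val = -7  [len(B.ok) - 10]
9. n6.fin = 6  [6]
10. n6.hot = "wx"  ["wx"]
11. n7.off = false  [terminal]
12. n8.off = false  [terminal]
13. n6.wid = 11  [11]
14. n6.ok = 13  [A.fin * -2 + 25]
15. n5.hot = 10  [A.wid * 3 - 23]
16. n5.ok = false  [A.wid > 11]
17. n5.val = 24  [24]
18. n0.depth = 9  [C₀.hot + 16]
19. n0.live = -2  [C₁.hot - 12]
20. n0.lab = true  [C₁.ok == false]

9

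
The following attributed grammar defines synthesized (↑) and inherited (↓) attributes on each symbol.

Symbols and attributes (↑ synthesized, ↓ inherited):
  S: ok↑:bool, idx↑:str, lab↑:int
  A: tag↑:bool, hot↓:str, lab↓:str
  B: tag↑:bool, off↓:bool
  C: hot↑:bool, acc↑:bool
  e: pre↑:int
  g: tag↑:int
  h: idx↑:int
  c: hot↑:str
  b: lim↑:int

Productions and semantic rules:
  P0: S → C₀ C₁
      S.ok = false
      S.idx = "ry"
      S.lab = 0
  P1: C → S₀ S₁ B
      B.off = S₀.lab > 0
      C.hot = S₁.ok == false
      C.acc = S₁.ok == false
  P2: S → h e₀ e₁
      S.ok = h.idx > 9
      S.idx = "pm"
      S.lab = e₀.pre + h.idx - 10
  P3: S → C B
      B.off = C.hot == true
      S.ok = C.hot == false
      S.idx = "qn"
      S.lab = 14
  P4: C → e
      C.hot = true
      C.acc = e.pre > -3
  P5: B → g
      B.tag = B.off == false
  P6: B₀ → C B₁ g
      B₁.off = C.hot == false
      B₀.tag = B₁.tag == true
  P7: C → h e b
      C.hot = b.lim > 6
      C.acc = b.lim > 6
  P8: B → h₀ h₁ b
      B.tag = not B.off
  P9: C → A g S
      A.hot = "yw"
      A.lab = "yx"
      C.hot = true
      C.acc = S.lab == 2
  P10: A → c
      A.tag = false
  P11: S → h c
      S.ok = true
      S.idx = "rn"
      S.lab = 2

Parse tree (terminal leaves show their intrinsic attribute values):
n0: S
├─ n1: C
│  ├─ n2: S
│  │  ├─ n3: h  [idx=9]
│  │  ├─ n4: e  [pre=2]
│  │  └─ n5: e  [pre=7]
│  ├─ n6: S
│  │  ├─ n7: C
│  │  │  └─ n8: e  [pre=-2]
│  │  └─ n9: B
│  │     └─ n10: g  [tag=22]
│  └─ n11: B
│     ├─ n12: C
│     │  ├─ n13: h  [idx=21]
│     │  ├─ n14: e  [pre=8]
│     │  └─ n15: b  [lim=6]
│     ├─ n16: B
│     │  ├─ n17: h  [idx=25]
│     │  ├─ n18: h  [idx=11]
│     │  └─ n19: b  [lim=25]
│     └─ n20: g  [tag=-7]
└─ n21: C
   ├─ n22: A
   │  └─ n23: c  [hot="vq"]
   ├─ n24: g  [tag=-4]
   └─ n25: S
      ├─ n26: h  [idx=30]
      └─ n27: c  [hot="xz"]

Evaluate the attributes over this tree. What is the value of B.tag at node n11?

false

1. n3.idx = 9  [terminal]
2. n4.pre = 2  [terminal]
3. n5.pre = 7  [terminal]
4. n2.ok = false  [h.idx > 9]
5. n2.idx = "pm"  ["pm"]
6. n2.lab = 1  [e₀.pre + h.idx - 10]
7. n8.pre = -2  [terminal]
8. n7.hot = true  [true]
9. n7.acc = true  [e.pre > -3]
10. n9.off = true  [C.hot == true]
11. n10.tag = 22  [terminal]
12. n9.tag = false  [B.off == false]
13. n6.ok = false  [C.hot == false]
14. n6.idx = "qn"  ["qn"]
15. n6.lab = 14  [14]
16. n11.off = true  [S₀.lab > 0]
17. n13.idx = 21  [terminal]
18. n14.pre = 8  [terminal]
19. n15.lim = 6  [terminal]
20. n12.hot = false  [b.lim > 6]
21. n12.acc = false  [b.lim > 6]
22. n16.off = true  [C.hot == false]
23. n17.idx = 25  [terminal]
24. n18.idx = 11  [terminal]
25. n19.lim = 25  [terminal]
26. n16.tag = false  [not B.off]
27. n20.tag = -7  [terminal]
28. n11.tag = false  [B₁.tag == true]
29. n1.hot = true  [S₁.ok == false]
30. n1.acc = true  [S₁.ok == false]
31. n22.hot = "yw"  ["yw"]
32. n22.lab = "yx"  ["yx"]
33. n23.hot = "vq"  [terminal]
34. n22.tag = false  [false]
35. n24.tag = -4  [terminal]
36. n26.idx = 30  [terminal]
37. n27.hot = "xz"  [terminal]
38. n25.ok = true  [true]
39. n25.idx = "rn"  ["rn"]
40. n25.lab = 2  [2]
41. n21.hot = true  [true]
42. n21.acc = true  [S.lab == 2]
43. n0.ok = false  [false]
44. n0.idx = "ry"  ["ry"]
45. n0.lab = 0  [0]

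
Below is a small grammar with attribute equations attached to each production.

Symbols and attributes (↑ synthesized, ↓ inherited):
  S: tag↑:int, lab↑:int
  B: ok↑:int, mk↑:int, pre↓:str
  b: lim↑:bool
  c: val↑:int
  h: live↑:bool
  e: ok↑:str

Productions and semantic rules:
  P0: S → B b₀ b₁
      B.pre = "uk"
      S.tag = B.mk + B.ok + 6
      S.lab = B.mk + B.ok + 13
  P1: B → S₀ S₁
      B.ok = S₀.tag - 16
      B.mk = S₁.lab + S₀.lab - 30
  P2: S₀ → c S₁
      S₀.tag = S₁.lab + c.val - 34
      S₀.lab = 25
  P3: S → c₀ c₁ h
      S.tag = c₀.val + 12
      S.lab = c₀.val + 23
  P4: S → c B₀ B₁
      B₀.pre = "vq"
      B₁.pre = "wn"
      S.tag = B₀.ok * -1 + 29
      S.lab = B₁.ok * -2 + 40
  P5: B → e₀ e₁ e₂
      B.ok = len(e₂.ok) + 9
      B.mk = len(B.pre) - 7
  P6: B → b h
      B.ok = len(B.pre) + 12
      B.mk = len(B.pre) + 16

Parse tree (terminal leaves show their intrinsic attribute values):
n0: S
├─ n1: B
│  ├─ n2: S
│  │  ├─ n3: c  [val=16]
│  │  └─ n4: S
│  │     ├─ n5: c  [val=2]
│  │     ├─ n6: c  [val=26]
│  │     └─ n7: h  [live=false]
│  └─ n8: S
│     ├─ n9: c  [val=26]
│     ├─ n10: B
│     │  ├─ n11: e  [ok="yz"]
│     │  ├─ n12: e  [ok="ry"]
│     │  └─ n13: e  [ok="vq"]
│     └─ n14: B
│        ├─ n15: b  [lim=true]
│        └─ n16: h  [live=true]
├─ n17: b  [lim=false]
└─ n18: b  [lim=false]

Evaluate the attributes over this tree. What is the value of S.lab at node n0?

11

1. n1.pre = "uk"  ["uk"]
2. n3.val = 16  [terminal]
3. n5.val = 2  [terminal]
4. n6.val = 26  [terminal]
5. n7.live = false  [terminal]
6. n4.tag = 14  [c₀.val + 12]
7. n4.lab = 25  [c₀.val + 23]
8. n2.tag = 7  [S₁.lab + c.val - 34]
9. n2.lab = 25  [25]
10. n9.val = 26  [terminal]
11. n10.pre = "vq"  ["vq"]
12. n11.ok = "yz"  [terminal]
13. n12.ok = "ry"  [terminal]
14. n13.ok = "vq"  [terminal]
15. n10.ok = 11  [len(e₂.ok) + 9]
16. n10.mk = -5  [len(B.pre) - 7]
17. n14.pre = "wn"  ["wn"]
18. n15.lim = true  [terminal]
19. n16.live = true  [terminal]
20. n14.ok = 14  [len(B.pre) + 12]
21. n14.mk = 18  [len(B.pre) + 16]
22. n8.tag = 18  [B₀.ok * -1 + 29]
23. n8.lab = 12  [B₁.ok * -2 + 40]
24. n1.ok = -9  [S₀.tag - 16]
25. n1.mk = 7  [S₁.lab + S₀.lab - 30]
26. n17.lim = false  [terminal]
27. n18.lim = false  [terminal]
28. n0.tag = 4  [B.mk + B.ok + 6]
29. n0.lab = 11  [B.mk + B.ok + 13]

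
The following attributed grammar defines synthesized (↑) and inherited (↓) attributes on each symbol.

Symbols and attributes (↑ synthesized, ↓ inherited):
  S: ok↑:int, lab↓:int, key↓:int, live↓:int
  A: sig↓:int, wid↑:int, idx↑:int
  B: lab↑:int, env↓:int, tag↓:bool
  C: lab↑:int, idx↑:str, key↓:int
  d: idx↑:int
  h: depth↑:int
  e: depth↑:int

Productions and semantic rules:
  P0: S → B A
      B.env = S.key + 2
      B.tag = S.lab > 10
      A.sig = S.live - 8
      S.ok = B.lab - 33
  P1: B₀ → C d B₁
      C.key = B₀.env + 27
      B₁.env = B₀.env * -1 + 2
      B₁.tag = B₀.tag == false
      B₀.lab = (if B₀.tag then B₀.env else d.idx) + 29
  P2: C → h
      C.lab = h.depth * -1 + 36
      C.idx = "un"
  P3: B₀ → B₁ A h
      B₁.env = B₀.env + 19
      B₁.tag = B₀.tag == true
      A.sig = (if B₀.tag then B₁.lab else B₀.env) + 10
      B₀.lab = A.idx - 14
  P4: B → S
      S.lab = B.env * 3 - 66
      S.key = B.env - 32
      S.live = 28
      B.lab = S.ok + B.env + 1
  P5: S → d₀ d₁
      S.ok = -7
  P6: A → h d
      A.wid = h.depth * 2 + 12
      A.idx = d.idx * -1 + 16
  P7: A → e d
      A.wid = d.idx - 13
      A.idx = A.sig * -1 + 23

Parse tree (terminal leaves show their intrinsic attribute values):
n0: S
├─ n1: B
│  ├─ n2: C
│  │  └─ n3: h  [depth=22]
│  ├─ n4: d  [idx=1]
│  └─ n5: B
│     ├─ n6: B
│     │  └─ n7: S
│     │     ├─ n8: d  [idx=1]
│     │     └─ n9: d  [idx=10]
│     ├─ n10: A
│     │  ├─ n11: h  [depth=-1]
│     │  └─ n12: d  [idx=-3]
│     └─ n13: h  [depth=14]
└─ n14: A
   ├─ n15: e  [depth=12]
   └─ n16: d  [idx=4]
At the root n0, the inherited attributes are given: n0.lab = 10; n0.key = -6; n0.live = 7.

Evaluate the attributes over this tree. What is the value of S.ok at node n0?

-3

1. n0.lab = 10  [given at root]
2. n0.key = -6  [given at root]
3. n0.live = 7  [given at root]
4. n1.env = -4  [S.key + 2]
5. n1.tag = false  [S.lab > 10]
6. n2.key = 23  [B₀.env + 27]
7. n3.depth = 22  [terminal]
8. n2.lab = 14  [h.depth * -1 + 36]
9. n2.idx = "un"  ["un"]
10. n4.idx = 1  [terminal]
11. n5.env = 6  [B₀.env * -1 + 2]
12. n5.tag = true  [B₀.tag == false]
13. n6.env = 25  [B₀.env + 19]
14. n6.tag = true  [B₀.tag == true]
15. n7.lab = 9  [B.env * 3 - 66]
16. n7.key = -7  [B.env - 32]
17. n7.live = 28  [28]
18. n8.idx = 1  [terminal]
19. n9.idx = 10  [terminal]
20. n7.ok = -7  [-7]
21. n6.lab = 19  [S.ok + B.env + 1]
22. n10.sig = 29  [(if B₀.tag then B₁.lab else B₀.env) + 10]
23. n11.depth = -1  [terminal]
24. n12.idx = -3  [terminal]
25. n10.wid = 10  [h.depth * 2 + 12]
26. n10.idx = 19  [d.idx * -1 + 16]
27. n13.depth = 14  [terminal]
28. n5.lab = 5  [A.idx - 14]
29. n1.lab = 30  [(if B₀.tag then B₀.env else d.idx) + 29]
30. n14.sig = -1  [S.live - 8]
31. n15.depth = 12  [terminal]
32. n16.idx = 4  [terminal]
33. n14.wid = -9  [d.idx - 13]
34. n14.idx = 24  [A.sig * -1 + 23]
35. n0.ok = -3  [B.lab - 33]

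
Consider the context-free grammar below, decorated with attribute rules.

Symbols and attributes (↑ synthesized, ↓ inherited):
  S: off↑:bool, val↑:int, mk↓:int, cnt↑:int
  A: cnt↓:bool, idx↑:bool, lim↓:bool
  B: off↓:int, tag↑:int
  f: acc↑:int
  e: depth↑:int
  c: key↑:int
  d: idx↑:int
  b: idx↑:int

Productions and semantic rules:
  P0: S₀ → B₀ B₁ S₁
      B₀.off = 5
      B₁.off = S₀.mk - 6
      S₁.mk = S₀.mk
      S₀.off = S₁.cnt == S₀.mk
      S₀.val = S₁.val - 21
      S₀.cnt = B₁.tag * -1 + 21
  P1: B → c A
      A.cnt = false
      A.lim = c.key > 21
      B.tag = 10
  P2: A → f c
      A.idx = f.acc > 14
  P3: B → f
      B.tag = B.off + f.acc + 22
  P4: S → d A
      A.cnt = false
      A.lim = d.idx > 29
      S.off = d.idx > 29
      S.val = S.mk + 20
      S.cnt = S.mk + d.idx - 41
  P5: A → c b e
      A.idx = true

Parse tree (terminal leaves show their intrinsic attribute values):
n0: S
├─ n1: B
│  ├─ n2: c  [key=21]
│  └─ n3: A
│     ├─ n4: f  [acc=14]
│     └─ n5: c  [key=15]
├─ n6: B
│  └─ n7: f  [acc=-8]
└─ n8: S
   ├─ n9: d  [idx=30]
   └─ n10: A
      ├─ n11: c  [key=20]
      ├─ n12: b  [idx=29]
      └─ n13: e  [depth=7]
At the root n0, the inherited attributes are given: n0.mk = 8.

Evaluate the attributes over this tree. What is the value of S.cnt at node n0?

1. n0.mk = 8  [given at root]
2. n1.off = 5  [5]
3. n2.key = 21  [terminal]
4. n3.cnt = false  [false]
5. n3.lim = false  [c.key > 21]
6. n4.acc = 14  [terminal]
7. n5.key = 15  [terminal]
8. n3.idx = false  [f.acc > 14]
9. n1.tag = 10  [10]
10. n6.off = 2  [S₀.mk - 6]
11. n7.acc = -8  [terminal]
12. n6.tag = 16  [B.off + f.acc + 22]
13. n8.mk = 8  [S₀.mk]
14. n9.idx = 30  [terminal]
15. n10.cnt = false  [false]
16. n10.lim = true  [d.idx > 29]
17. n11.key = 20  [terminal]
18. n12.idx = 29  [terminal]
19. n13.depth = 7  [terminal]
20. n10.idx = true  [true]
21. n8.off = true  [d.idx > 29]
22. n8.val = 28  [S.mk + 20]
23. n8.cnt = -3  [S.mk + d.idx - 41]
24. n0.off = false  [S₁.cnt == S₀.mk]
25. n0.val = 7  [S₁.val - 21]
26. n0.cnt = 5  [B₁.tag * -1 + 21]

5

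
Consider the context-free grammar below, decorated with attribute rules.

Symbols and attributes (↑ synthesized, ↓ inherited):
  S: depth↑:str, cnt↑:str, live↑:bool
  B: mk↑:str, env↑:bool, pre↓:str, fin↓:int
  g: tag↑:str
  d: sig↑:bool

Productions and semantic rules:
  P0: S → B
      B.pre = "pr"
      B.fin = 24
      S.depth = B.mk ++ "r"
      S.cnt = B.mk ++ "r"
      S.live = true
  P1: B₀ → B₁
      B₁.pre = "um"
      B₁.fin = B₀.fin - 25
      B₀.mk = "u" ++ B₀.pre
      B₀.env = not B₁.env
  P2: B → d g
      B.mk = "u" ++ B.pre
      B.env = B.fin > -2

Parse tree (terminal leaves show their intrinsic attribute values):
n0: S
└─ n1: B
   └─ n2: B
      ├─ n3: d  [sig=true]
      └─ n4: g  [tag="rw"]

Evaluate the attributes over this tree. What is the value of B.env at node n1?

false

1. n1.pre = "pr"  ["pr"]
2. n1.fin = 24  [24]
3. n2.pre = "um"  ["um"]
4. n2.fin = -1  [B₀.fin - 25]
5. n3.sig = true  [terminal]
6. n4.tag = "rw"  [terminal]
7. n2.mk = "uum"  ["u" ++ B.pre]
8. n2.env = true  [B.fin > -2]
9. n1.mk = "upr"  ["u" ++ B₀.pre]
10. n1.env = false  [not B₁.env]
11. n0.depth = "uprr"  [B.mk ++ "r"]
12. n0.cnt = "uprr"  [B.mk ++ "r"]
13. n0.live = true  [true]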